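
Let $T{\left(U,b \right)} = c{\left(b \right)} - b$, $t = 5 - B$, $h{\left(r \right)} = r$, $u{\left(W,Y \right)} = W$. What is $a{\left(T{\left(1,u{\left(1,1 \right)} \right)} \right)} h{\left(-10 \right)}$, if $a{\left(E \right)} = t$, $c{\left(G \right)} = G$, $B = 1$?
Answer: $-40$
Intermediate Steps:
$t = 4$ ($t = 5 - 1 = 4$)
$T{\left(U,b \right)} = 0$ ($T{\left(U,b \right)} = b - b = 0$)
$a{\left(E \right)} = 4$
$a{\left(T{\left(1,u{\left(1,1 \right)} \right)} \right)} h{\left(-10 \right)} = 4 \left(-10\right) = -40$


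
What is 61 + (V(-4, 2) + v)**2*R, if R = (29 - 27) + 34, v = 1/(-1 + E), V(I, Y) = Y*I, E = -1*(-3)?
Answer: 2086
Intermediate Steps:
E = 3
V(I, Y) = I*Y
v = 1/2 (v = 1/(-1 + 3) = 1/2 ≈ 0.50000)
R = 36 (R = 2 + 34 = 36)
61 + (V(-4, 2) + v)**2*R = 61 + (-4*2 + 1/2)**2*36 = 61 + (-8 + 1/2)**2*36 = 61 + (-15/2)**2*36 = 61 + (225/4)*36 = 61 + 2025 = 2086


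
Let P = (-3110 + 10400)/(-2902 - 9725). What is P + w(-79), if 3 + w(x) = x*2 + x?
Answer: -337530/1403 ≈ -240.58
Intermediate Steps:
P = -810/1403 (P = 7290/(-12627) = 7290*(-1/12627) = -810/1403 ≈ -0.57733)
w(x) = -3 + 3*x (w(x) = -3 + (x*2 + x) = -3 + (2*x + x) = -3 + 3*x)
P + w(-79) = -810/1403 + (-3 + 3*(-79)) = -810/1403 + (-3 - 237) = -810/1403 - 240 = -337530/1403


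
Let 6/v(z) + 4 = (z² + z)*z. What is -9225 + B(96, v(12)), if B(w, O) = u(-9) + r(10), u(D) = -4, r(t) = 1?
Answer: -9228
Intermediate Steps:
v(z) = 6/(-4 + z*(z + z²)) (v(z) = 6/(-4 + (z² + z)*z) = 6/(-4 + (z + z²)*z) = 6/(-4 + z*(z + z²)))
B(w, O) = -3 (B(w, O) = -4 + 1 = -3)
-9225 + B(96, v(12)) = -9225 - 3 = -9228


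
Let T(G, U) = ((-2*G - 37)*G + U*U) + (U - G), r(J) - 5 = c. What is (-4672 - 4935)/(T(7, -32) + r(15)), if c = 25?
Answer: -9607/658 ≈ -14.600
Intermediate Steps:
r(J) = 30 (r(J) = 5 + 25 = 30)
T(G, U) = U + U**2 - G + G*(-37 - 2*G) (T(G, U) = ((-37 - 2*G)*G + U**2) + (U - G) = (G*(-37 - 2*G) + U**2) + (U - G) = (U**2 + G*(-37 - 2*G)) + (U - G) = U + U**2 - G + G*(-37 - 2*G))
(-4672 - 4935)/(T(7, -32) + r(15)) = (-4672 - 4935)/((-32 + (-32)**2 - 38*7 - 2*7**2) + 30) = -9607/((-32 + 1024 - 266 - 2*49) + 30) = -9607/((-32 + 1024 - 266 - 98) + 30) = -9607/(628 + 30) = -9607/658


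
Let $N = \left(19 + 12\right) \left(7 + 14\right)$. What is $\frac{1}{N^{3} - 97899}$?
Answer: $\frac{1}{275796552} \approx 3.6259 \cdot 10^{-9}$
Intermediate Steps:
$N = 651$ ($N = 31 \cdot 21 = 651$)
$\frac{1}{N^{3} - 97899} = \frac{1}{651^{3} - 97899} = \frac{1}{275894451 - 97899} = \frac{1}{275796552}$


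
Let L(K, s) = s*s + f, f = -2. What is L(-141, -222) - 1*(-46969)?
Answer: 96251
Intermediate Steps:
L(K, s) = -2 + s² (L(K, s) = s*s - 2 = s² - 2 = -2 + s²)
L(-141, -222) - 1*(-46969) = (-2 + (-222)²) - 1*(-46969) = (-2 + 49284) + 46969 = 49282 + 46969 = 96251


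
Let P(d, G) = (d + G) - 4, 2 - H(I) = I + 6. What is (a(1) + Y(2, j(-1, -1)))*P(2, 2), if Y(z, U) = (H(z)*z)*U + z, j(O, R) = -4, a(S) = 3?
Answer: 0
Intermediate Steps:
H(I) = -4 - I (H(I) = 2 - (I + 6) = 2 - (6 + I) = 2 + (-6 - I) = -4 - I)
P(d, G) = -4 + G + d (P(d, G) = (G + d) - 4 = -4 + G + d)
Y(z, U) = z + U*z*(-4 - z) (Y(z, U) = ((-4 - z)*z)*U + z = (z*(-4 - z))*U + z = U*z*(-4 - z) + z = z + U*z*(-4 - z))
(a(1) + Y(2, j(-1, -1)))*P(2, 2) = (3 - 1*2*(-1 - 4*(4 + 2)))*(-4 + 2 + 2) = (3 - 1*2*(-1 - 4*6))*0 = (3 - 1*2*(-1 - 24))*0 = (3 - 1*2*(-25))*0 = (3 + 50)*0 = 53*0 = 0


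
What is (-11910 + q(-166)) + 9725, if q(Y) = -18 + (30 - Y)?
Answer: -2007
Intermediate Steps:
q(Y) = 12 - Y
(-11910 + q(-166)) + 9725 = (-11910 + (12 - 1*(-166))) + 9725 = (-11910 + (12 + 166)) + 9725 = (-11910 + 178) + 9725 = -11732 + 9725 = -2007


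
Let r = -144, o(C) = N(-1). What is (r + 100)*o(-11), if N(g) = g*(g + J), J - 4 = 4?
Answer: 308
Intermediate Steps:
J = 8 (J = 4 + 4 = 8)
N(g) = g*(8 + g) (N(g) = g*(g + 8) = g*(8 + g))
o(C) = -7 (o(C) = -(8 - 1) = -1*7 = -7)
(r + 100)*o(-11) = (-144 + 100)*(-7) = -44*(-7) = 308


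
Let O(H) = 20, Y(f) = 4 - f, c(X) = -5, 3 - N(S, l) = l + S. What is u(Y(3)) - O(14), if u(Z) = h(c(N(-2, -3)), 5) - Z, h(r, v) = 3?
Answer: -18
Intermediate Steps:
N(S, l) = 3 - S - l (N(S, l) = 3 - (l + S) = 3 - (S + l) = 3 + (-S - l) = 3 - S - l)
u(Z) = 3 - Z
u(Y(3)) - O(14) = (3 - (4 - 1*3)) - 1*20 = (3 - (4 - 3)) - 20 = (3 - 1*1) - 20 = (3 - 1) - 20 = 2 - 20 = -18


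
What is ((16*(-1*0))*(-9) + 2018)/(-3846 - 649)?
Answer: -2018/4495 ≈ -0.44894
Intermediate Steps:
((16*(-1*0))*(-9) + 2018)/(-3846 - 649) = ((16*0)*(-9) + 2018)/(-4495) = (0*(-9) + 2018)*(-1/4495) = (0 + 2018)*(-1/4495) = 2018*(-1/4495) = -2018/4495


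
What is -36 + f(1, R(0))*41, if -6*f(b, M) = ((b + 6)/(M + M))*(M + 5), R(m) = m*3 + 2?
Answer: -2873/24 ≈ -119.71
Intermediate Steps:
R(m) = 2 + 3*m (R(m) = 3*m + 2 = 2 + 3*m)
f(b, M) = -(5 + M)*(6 + b)/(12*M) (f(b, M) = -(b + 6)/(M + M)*(M + 5)/6 = -(6 + b)/((2*M))*(5 + M)/6 = -(6 + b)*(1/(2*M))*(5 + M)/6 = -(6 + b)/(2*M)*(5 + M)/6 = -(5 + M)*(6 + b)/(12*M))
-36 + f(1, R(0))*41 = -36 + ((-30 - 5*1 - (2 + 3*0)*(6 + 1))/(12*(2 + 3*0)))*41 = -36 + ((-30 - 5 - 1*(2 + 0)*7)/(12*(2 + 0)))*41 = -36 + ((1/12)*(-30 - 5 - 1*2*7)/2)*41 = -36 + ((1/12)*(½)*(-30 - 5 - 14))*41 = -36 + ((1/12)*(½)*(-49))*41 = -36 - 49/24*41 = -36 - 2009/24 = -2873/24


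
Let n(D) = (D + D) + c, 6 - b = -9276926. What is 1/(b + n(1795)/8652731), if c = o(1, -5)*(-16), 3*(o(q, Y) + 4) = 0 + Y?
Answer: 25958193/240812391314918 ≈ 1.0779e-7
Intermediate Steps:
b = 9276932 (b = 6 - 1*(-9276926) = 6 + 9276926 = 9276932)
o(q, Y) = -4 + Y/3 (o(q, Y) = -4 + (0 + Y)/3 = -4 + Y/3)
c = 272/3 (c = (-4 + (1/3)*(-5))*(-16) = (-4 - 5/3)*(-16) = -17/3*(-16) = 272/3 ≈ 90.667)
n(D) = 272/3 + 2*D (n(D) = (D + D) + 272/3 = 2*D + 272/3 = 272/3 + 2*D)
1/(b + n(1795)/8652731) = 1/(9276932 + (272/3 + 2*1795)/8652731) = 1/(9276932 + (272/3 + 3590)*(1/8652731)) = 1/(9276932 + (11042/3)*(1/8652731)) = 1/(9276932 + 11042/25958193) = 1/(240812391314918/25958193) = 25958193/240812391314918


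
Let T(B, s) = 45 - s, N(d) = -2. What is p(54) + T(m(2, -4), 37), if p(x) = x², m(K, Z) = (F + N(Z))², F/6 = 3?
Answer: 2924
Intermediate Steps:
F = 18 (F = 6*3 = 18)
m(K, Z) = 256 (m(K, Z) = (18 - 2)² = 16² = 256)
p(54) + T(m(2, -4), 37) = 54² + (45 - 1*37) = 2916 + (45 - 37) = 2916 + 8 = 2924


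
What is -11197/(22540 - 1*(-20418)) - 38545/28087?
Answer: -1970306249/1206561346 ≈ -1.6330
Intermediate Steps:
-11197/(22540 - 1*(-20418)) - 38545/28087 = -11197/(22540 + 20418) - 38545*1/28087 = -11197/42958 - 38545/28087 = -1970306249/1206561346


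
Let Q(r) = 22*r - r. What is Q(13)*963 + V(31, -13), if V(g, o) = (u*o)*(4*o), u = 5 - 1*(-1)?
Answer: 266955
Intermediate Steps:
u = 6 (u = 5 + 1 = 6)
V(g, o) = 24*o**2 (V(g, o) = (6*o)*(4*o) = 24*o**2)
Q(r) = 21*r
Q(13)*963 + V(31, -13) = (21*13)*963 + 24*(-13)**2 = 273*963 + 24*169 = 262899 + 4056 = 266955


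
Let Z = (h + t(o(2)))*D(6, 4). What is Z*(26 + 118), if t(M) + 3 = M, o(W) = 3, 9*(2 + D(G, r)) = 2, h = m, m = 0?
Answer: 0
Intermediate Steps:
h = 0
D(G, r) = -16/9 (D(G, r) = -2 + (⅑)*2 = -2 + 2/9 = -16/9)
t(M) = -3 + M
Z = 0 (Z = (0 + (-3 + 3))*(-16/9) = (0 + 0)*(-16/9) = 0*(-16/9) = 0)
Z*(26 + 118) = 0*(26 + 118) = 0*144 = 0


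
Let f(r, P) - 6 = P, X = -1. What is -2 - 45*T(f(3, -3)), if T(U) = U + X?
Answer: -92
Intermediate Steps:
f(r, P) = 6 + P
T(U) = -1 + U (T(U) = U - 1 = -1 + U)
-2 - 45*T(f(3, -3)) = -2 - 45*(-1 + (6 - 3)) = -2 - 45*(-1 + 3) = -2 - 45*2 = -2 - 90 = -92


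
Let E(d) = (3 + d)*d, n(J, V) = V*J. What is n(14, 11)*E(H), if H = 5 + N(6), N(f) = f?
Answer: 23716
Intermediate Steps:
n(J, V) = J*V
H = 11 (H = 5 + 6 = 11)
E(d) = d*(3 + d)
n(14, 11)*E(H) = (14*11)*(11*(3 + 11)) = 154*(11*14) = 154*154 = 23716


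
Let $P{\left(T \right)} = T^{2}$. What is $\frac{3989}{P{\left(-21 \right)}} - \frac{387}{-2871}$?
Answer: $\frac{1291454}{140679} \approx 9.1801$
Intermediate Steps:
$\frac{3989}{P{\left(-21 \right)}} - \frac{387}{-2871} = \frac{3989}{\left(-21\right)^{2}} - \frac{387}{-2871} = \frac{3989}{441} - - \frac{43}{319} = 3989 \cdot \frac{1}{441} + \frac{43}{319} = \frac{3989}{441} + \frac{43}{319} = \frac{1291454}{140679}$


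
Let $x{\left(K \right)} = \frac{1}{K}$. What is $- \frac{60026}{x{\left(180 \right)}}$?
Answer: $-10804680$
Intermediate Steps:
$- \frac{60026}{x{\left(180 \right)}} = - \frac{60026}{\frac{1}{180}} = - 60026 \frac{1}{\frac{1}{180}} = \left(-60026\right) 180 = -10804680$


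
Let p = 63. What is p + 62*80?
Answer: 5023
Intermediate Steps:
p + 62*80 = 63 + 62*80 = 63 + 4960 = 5023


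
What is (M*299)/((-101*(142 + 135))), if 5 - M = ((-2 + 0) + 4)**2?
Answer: -299/27977 ≈ -0.010687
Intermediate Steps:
M = 1 (M = 5 - ((-2 + 0) + 4)**2 = 5 - (-2 + 4)**2 = 5 - 1*2**2 = 5 - 1*4 = 5 - 4 = 1)
(M*299)/((-101*(142 + 135))) = (1*299)/((-101*(142 + 135))) = 299/((-101*277)) = 299/(-27977) = 299*(-1/27977) = -299/27977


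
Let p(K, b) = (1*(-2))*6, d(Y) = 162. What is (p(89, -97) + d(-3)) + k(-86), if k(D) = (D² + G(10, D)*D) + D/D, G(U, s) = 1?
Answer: 7461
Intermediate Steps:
p(K, b) = -12 (p(K, b) = -2*6 = -12)
k(D) = 1 + D + D² (k(D) = (D² + 1*D) + D/D = (D² + D) + 1 = (D + D²) + 1 = 1 + D + D²)
(p(89, -97) + d(-3)) + k(-86) = (-12 + 162) + (1 - 86 + (-86)²) = 150 + (1 - 86 + 7396) = 150 + 7311 = 7461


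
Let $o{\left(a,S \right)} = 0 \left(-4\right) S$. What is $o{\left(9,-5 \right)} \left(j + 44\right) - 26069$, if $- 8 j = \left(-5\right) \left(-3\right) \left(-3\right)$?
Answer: $-26069$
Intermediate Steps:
$j = \frac{45}{8}$ ($j = - \frac{\left(-5\right) \left(-3\right) \left(-3\right)}{8} = - \frac{15 \left(-3\right)}{8} = \left(- \frac{1}{8}\right) \left(-45\right) = \frac{45}{8} \approx 5.625$)
$o{\left(a,S \right)} = 0$ ($o{\left(a,S \right)} = 0 S = 0$)
$o{\left(9,-5 \right)} \left(j + 44\right) - 26069 = 0 \left(\frac{45}{8} + 44\right) - 26069 = 0 \cdot \frac{397}{8} - 26069 = 0 - 26069 = -26069$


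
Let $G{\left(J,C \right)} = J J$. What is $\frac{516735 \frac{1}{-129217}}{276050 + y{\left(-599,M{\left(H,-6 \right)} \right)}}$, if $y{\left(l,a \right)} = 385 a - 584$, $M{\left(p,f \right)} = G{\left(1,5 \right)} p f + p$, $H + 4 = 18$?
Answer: $- \frac{516735}{32112491972} \approx -1.6091 \cdot 10^{-5}$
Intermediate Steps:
$H = 14$ ($H = -4 + 18 = 14$)
$G{\left(J,C \right)} = J^{2}$
$M{\left(p,f \right)} = p + f p$ ($M{\left(p,f \right)} = 1^{2} p f + p = 1 p f + p = p f + p = f p + p = p + f p$)
$y{\left(l,a \right)} = -584 + 385 a$
$\frac{516735 \frac{1}{-129217}}{276050 + y{\left(-599,M{\left(H,-6 \right)} \right)}} = \frac{516735 \frac{1}{-129217}}{276050 + \left(-584 + 385 \cdot 14 \left(1 - 6\right)\right)} = \frac{516735 \left(- \frac{1}{129217}\right)}{276050 + \left(-584 + 385 \cdot 14 \left(-5\right)\right)} = - \frac{516735}{129217 \left(276050 + \left(-584 + 385 \left(-70\right)\right)\right)} = - \frac{516735}{129217 \left(276050 - 27534\right)} = - \frac{516735}{129217 \cdot 248516} = \left(- \frac{516735}{129217}\right) \frac{1}{248516} = - \frac{516735}{32112491972}$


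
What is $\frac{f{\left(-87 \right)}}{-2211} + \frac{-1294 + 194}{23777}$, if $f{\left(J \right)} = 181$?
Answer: $- \frac{6735737}{52570947} \approx -0.12813$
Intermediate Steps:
$\frac{f{\left(-87 \right)}}{-2211} + \frac{-1294 + 194}{23777} = \frac{181}{-2211} + \frac{-1294 + 194}{23777} = 181 \left(- \frac{1}{2211}\right) - \frac{1100}{23777} = - \frac{181}{2211} - \frac{1100}{23777} = - \frac{6735737}{52570947}$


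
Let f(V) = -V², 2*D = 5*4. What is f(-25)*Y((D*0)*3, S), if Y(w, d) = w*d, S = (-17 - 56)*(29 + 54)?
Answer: 0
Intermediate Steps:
D = 10 (D = (5*4)/2 = (½)*20 = 10)
S = -6059 (S = -73*83 = -6059)
Y(w, d) = d*w
f(-25)*Y((D*0)*3, S) = (-1*(-25)²)*(-6059*10*0*3) = (-1*625)*(-0*3) = -(-3786875)*0 = -625*0 = 0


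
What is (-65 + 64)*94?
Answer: -94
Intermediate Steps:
(-65 + 64)*94 = -1*94 = -94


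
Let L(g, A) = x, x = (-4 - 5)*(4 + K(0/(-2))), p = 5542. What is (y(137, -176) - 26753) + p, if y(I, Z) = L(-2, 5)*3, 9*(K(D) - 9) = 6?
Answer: -21580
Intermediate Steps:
K(D) = 29/3 (K(D) = 9 + (⅑)*6 = 9 + ⅔ = 29/3)
x = -123 (x = (-4 - 5)*(4 + 29/3) = -9*41/3 = -123)
L(g, A) = -123
y(I, Z) = -369 (y(I, Z) = -123*3 = -369)
(y(137, -176) - 26753) + p = (-369 - 26753) + 5542 = -27122 + 5542 = -21580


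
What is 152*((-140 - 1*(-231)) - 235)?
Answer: -21888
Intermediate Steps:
152*((-140 - 1*(-231)) - 235) = 152*((-140 + 231) - 235) = 152*(91 - 235) = 152*(-144) = -21888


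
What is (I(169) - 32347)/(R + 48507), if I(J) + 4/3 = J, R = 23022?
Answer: -96538/214587 ≈ -0.44988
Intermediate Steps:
I(J) = -4/3 + J
(I(169) - 32347)/(R + 48507) = ((-4/3 + 169) - 32347)/(23022 + 48507) = (503/3 - 32347)/71529 = -96538/3*1/71529 = -96538/214587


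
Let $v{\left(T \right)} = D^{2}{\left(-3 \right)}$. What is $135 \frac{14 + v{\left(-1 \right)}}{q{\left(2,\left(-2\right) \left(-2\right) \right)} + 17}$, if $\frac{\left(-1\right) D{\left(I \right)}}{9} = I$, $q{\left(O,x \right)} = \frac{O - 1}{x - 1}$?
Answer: $\frac{300915}{52} \approx 5786.8$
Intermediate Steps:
$q{\left(O,x \right)} = \frac{-1 + O}{-1 + x}$
$D{\left(I \right)} = - 9 I$
$v{\left(T \right)} = 729$ ($v{\left(T \right)} = \left(\left(-9\right) \left(-3\right)\right)^{2} = 27^{2} = 729$)
$135 \frac{14 + v{\left(-1 \right)}}{q{\left(2,\left(-2\right) \left(-2\right) \right)} + 17} = 135 \frac{14 + 729}{\frac{-1 + 2}{-1 - -4} + 17} = 135 \frac{743}{\frac{1}{-1 + 4} \cdot 1 + 17} = 135 \frac{743}{\frac{1}{3} \cdot 1 + 17} = 135 \frac{743}{\frac{1}{3} + 17} = 135 \frac{743}{\frac{52}{3}} = 135 \cdot 743 \cdot \frac{3}{52} = 135 \cdot \frac{2229}{52} = \frac{300915}{52}$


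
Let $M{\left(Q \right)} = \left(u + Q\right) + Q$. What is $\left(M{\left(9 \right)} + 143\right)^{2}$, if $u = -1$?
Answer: $25600$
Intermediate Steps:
$M{\left(Q \right)} = -1 + 2 Q$ ($M{\left(Q \right)} = \left(-1 + Q\right) + Q = -1 + 2 Q$)
$\left(M{\left(9 \right)} + 143\right)^{2} = \left(\left(-1 + 2 \cdot 9\right) + 143\right)^{2} = \left(\left(-1 + 18\right) + 143\right)^{2} = \left(17 + 143\right)^{2} = 160^{2} = 25600$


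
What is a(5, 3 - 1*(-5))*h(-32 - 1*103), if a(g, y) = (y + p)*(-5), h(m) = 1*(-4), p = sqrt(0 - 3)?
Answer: 160 + 20*I*sqrt(3) ≈ 160.0 + 34.641*I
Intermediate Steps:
p = I*sqrt(3) (p = sqrt(-3) = I*sqrt(3) ≈ 1.732*I)
h(m) = -4
a(g, y) = -5*y - 5*I*sqrt(3) (a(g, y) = (y + I*sqrt(3))*(-5) = -5*y - 5*I*sqrt(3))
a(5, 3 - 1*(-5))*h(-32 - 1*103) = (-5*(3 - 1*(-5)) - 5*I*sqrt(3))*(-4) = (-5*(3 + 5) - 5*I*sqrt(3))*(-4) = (-5*8 - 5*I*sqrt(3))*(-4) = (-40 - 5*I*sqrt(3))*(-4) = 160 + 20*I*sqrt(3)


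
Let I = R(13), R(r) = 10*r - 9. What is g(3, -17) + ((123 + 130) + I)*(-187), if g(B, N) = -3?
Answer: -69941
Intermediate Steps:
R(r) = -9 + 10*r
I = 121 (I = -9 + 10*13 = -9 + 130 = 121)
g(3, -17) + ((123 + 130) + I)*(-187) = -3 + ((123 + 130) + 121)*(-187) = -3 + (253 + 121)*(-187) = -3 + 374*(-187) = -3 - 69938 = -69941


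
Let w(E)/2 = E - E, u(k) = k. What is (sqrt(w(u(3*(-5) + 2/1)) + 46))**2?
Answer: 46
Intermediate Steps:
w(E) = 0 (w(E) = 2*(E - E) = 2*0 = 0)
(sqrt(w(u(3*(-5) + 2/1)) + 46))**2 = (sqrt(0 + 46))**2 = (sqrt(46))**2 = 46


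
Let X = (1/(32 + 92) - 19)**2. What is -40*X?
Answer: -27730125/1922 ≈ -14428.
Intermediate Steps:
X = 5546025/15376 (X = (1/124 - 19)**2 = (-2355/124)**2 = 5546025/15376 ≈ 360.69)
-40*X = -40*5546025/15376 = -27730125/1922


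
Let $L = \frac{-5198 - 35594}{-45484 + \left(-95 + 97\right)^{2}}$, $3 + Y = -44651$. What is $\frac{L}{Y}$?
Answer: $- \frac{5099}{253857990} \approx -2.0086 \cdot 10^{-5}$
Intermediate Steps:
$Y = -44654$ ($Y = -3 - 44651 = -44654$)
$L = \frac{5099}{5685}$ ($L = - \frac{40792}{-45484 + 2^{2}} = - \frac{40792}{-45484 + 4} = - \frac{40792}{-45480} = \left(-40792\right) \left(- \frac{1}{45480}\right) = \frac{5099}{5685} \approx 0.89692$)
$\frac{L}{Y} = \frac{5099}{5685 \left(-44654\right)} = \frac{5099}{5685} \left(- \frac{1}{44654}\right) = - \frac{5099}{253857990}$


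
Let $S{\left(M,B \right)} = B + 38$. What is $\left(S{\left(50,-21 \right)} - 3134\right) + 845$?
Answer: $-2272$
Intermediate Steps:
$S{\left(M,B \right)} = 38 + B$
$\left(S{\left(50,-21 \right)} - 3134\right) + 845 = \left(\left(38 - 21\right) - 3134\right) + 845 = \left(17 - 3134\right) + 845 = -3117 + 845 = -2272$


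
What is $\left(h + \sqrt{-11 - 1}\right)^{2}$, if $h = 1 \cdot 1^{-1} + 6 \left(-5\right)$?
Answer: $829 - 116 i \sqrt{3} \approx 829.0 - 200.92 i$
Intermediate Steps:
$h = -29$ ($h = 1 \cdot 1 - 30 = 1 - 30 = -29$)
$\left(h + \sqrt{-11 - 1}\right)^{2} = \left(-29 + \sqrt{-11 - 1}\right)^{2} = \left(-29 + \sqrt{-12}\right)^{2} = \left(-29 + 2 i \sqrt{3}\right)^{2}$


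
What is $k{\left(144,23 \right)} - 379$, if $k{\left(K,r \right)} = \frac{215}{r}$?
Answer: $- \frac{8502}{23} \approx -369.65$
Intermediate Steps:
$k{\left(144,23 \right)} - 379 = \frac{215}{23} - 379 = - \frac{8502}{23}$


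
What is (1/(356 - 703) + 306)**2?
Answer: 11274404761/120409 ≈ 93634.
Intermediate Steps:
(1/(356 - 703) + 306)**2 = (1/(-347) + 306)**2 = (-1/347 + 306)**2 = (106181/347)**2 = 11274404761/120409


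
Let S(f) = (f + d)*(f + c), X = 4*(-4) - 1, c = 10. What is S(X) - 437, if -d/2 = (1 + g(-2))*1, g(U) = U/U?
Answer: -290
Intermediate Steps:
g(U) = 1
d = -4 (d = -2*(1 + 1) = -4 ≈ -4.0000)
X = -17 (X = -16 - 1 = -17)
S(f) = (-4 + f)*(10 + f) (S(f) = (f - 4)*(f + 10) = (-4 + f)*(10 + f))
S(X) - 437 = (-40 + (-17)**2 + 6*(-17)) - 437 = (-40 + 289 - 102) - 437 = 147 - 437 = -290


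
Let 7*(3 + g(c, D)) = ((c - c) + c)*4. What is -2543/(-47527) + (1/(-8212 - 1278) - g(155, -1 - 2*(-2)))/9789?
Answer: 461167438717/10302004324430 ≈ 0.044765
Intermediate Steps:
g(c, D) = -3 + 4*c/7 (g(c, D) = -3 + (((c - c) + c)*4)/7 = -3 + ((0 + c)*4)/7 = -3 + (c*4)/7 = -3 + (4*c)/7 = -3 + 4*c/7)
-2543/(-47527) + (1/(-8212 - 1278) - g(155, -1 - 2*(-2)))/9789 = -2543/(-47527) + (1/(-8212 - 1278) - (-3 + (4/7)*155))/9789 = -2543*(-1/47527) + (1/(-9490) - (-3 + 620/7))*(1/9789) = 2543/47527 + (-1/9490 - 1*599/7)*(1/9789) = 2543/47527 + (-1/9490 - 599/7)*(1/9789) = 2543/47527 - 5684517/66430*1/9789 = 2543/47527 - 1894839/216761090 = 461167438717/10302004324430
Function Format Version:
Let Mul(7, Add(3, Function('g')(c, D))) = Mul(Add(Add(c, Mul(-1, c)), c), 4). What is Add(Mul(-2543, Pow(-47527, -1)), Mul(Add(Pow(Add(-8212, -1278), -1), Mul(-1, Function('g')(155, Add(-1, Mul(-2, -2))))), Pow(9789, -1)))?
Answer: Rational(461167438717, 10302004324430) ≈ 0.044765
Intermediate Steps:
Function('g')(c, D) = Add(-3, Mul(Rational(4, 7), c)) (Function('g')(c, D) = Add(-3, Mul(Rational(1, 7), Mul(Add(Add(c, Mul(-1, c)), c), 4))) = Add(-3, Mul(Rational(1, 7), Mul(Add(0, c), 4))) = Add(-3, Mul(Rational(1, 7), Mul(c, 4))) = Add(-3, Mul(Rational(1, 7), Mul(4, c))) = Add(-3, Mul(Rational(4, 7), c)))
Add(Mul(-2543, Pow(-47527, -1)), Mul(Add(Pow(Add(-8212, -1278), -1), Mul(-1, Function('g')(155, Add(-1, Mul(-2, -2))))), Pow(9789, -1))) = Add(Mul(-2543, Pow(-47527, -1)), Mul(Add(Pow(Add(-8212, -1278), -1), Mul(-1, Add(-3, Mul(Rational(4, 7), 155)))), Pow(9789, -1))) = Add(Mul(-2543, Rational(-1, 47527)), Mul(Add(Pow(-9490, -1), Mul(-1, Add(-3, Rational(620, 7)))), Rational(1, 9789))) = Add(Rational(2543, 47527), Mul(Add(Rational(-1, 9490), Mul(-1, Rational(599, 7))), Rational(1, 9789))) = Add(Rational(2543, 47527), Mul(Add(Rational(-1, 9490), Rational(-599, 7)), Rational(1, 9789))) = Add(Rational(2543, 47527), Mul(Rational(-5684517, 66430), Rational(1, 9789))) = Add(Rational(2543, 47527), Rational(-1894839, 216761090)) = Rational(461167438717, 10302004324430)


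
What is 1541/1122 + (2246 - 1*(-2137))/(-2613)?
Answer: -297031/977262 ≈ -0.30394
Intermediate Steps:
1541/1122 + (2246 - 1*(-2137))/(-2613) = 1541*(1/1122) + (2246 + 2137)*(-1/2613) = 1541/1122 + 4383*(-1/2613) = 1541/1122 - 1461/871 = -297031/977262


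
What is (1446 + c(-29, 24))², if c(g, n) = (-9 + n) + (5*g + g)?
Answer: 1656369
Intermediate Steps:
c(g, n) = -9 + n + 6*g (c(g, n) = (-9 + n) + 6*g = -9 + n + 6*g)
(1446 + c(-29, 24))² = (1446 + (-9 + 24 + 6*(-29)))² = (1446 + (-9 + 24 - 174))² = (1446 - 159)² = 1287² = 1656369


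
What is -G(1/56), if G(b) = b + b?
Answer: -1/28 ≈ -0.035714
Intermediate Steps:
G(b) = 2*b
-G(1/56) = -2/56 = -1*1/28 = -1/28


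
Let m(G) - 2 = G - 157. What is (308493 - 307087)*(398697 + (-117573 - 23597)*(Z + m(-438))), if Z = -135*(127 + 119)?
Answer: 6709949699042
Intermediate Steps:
Z = -33210 (Z = -135*246 = -33210)
m(G) = -155 + G (m(G) = 2 + (G - 157) = 2 + (-157 + G) = -155 + G)
(308493 - 307087)*(398697 + (-117573 - 23597)*(Z + m(-438))) = (308493 - 307087)*(398697 + (-117573 - 23597)*(-33210 + (-155 - 438))) = 1406*(398697 - 141170*(-33210 - 593)) = 1406*(398697 - 141170*(-33803)) = 1406*(398697 + 4771969510) = 1406*4772368207 = 6709949699042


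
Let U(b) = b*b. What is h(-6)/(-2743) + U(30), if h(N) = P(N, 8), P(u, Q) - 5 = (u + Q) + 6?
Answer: 189899/211 ≈ 900.00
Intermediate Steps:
U(b) = b**2
P(u, Q) = 11 + Q + u (P(u, Q) = 5 + ((u + Q) + 6) = 5 + ((Q + u) + 6) = 5 + (6 + Q + u) = 11 + Q + u)
h(N) = 19 + N (h(N) = 11 + 8 + N = 19 + N)
h(-6)/(-2743) + U(30) = (19 - 6)/(-2743) + 30**2 = 13*(-1/2743) + 900 = -1/211 + 900 = 189899/211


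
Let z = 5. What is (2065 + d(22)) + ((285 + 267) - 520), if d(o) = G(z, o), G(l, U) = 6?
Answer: 2103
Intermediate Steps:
d(o) = 6
(2065 + d(22)) + ((285 + 267) - 520) = (2065 + 6) + ((285 + 267) - 520) = 2071 + (552 - 520) = 2071 + 32 = 2103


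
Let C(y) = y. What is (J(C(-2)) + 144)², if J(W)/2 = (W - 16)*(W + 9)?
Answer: 11664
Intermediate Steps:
J(W) = 2*(-16 + W)*(9 + W) (J(W) = 2*((W - 16)*(W + 9)) = 2*((-16 + W)*(9 + W)) = 2*(-16 + W)*(9 + W))
(J(C(-2)) + 144)² = ((-288 - 14*(-2) + 2*(-2)²) + 144)² = ((-288 + 28 + 2*4) + 144)² = ((-288 + 28 + 8) + 144)² = (-252 + 144)² = (-108)² = 11664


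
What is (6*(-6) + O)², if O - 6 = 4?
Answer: 676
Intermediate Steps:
O = 10 (O = 6 + 4 = 10)
(6*(-6) + O)² = (6*(-6) + 10)² = (-36 + 10)² = (-26)² = 676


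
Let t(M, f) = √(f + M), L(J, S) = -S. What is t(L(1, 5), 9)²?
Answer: 4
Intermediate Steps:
t(M, f) = √(M + f)
t(L(1, 5), 9)² = (√(-1*5 + 9))² = (√(-5 + 9))² = (√4)² = 2² = 4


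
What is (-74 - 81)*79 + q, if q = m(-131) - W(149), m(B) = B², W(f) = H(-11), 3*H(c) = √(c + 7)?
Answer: 4916 - 2*I/3 ≈ 4916.0 - 0.66667*I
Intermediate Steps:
H(c) = √(7 + c)/3 (H(c) = √(c + 7)/3 = √(7 + c)/3)
W(f) = 2*I/3 (W(f) = √(7 - 11)/3 = √(-4)/3 = (2*I)/3 = 2*I/3)
q = 17161 - 2*I/3 (q = (-131)² - 2*I/3 = 17161 - 2*I/3 ≈ 17161.0 - 0.66667*I)
(-74 - 81)*79 + q = (-74 - 81)*79 + (17161 - 2*I/3) = -155*79 + (17161 - 2*I/3) = -12245 + (17161 - 2*I/3) = 4916 - 2*I/3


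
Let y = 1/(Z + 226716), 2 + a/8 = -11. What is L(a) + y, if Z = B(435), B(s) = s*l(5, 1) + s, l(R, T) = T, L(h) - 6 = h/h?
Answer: 1593103/227586 ≈ 7.0000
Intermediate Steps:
a = -104 (a = -16 + 8*(-11) = -16 - 88 = -104)
L(h) = 7 (L(h) = 6 + h/h = 6 + 1 = 7)
B(s) = 2*s (B(s) = s*1 + s = s + s = 2*s)
Z = 870 (Z = 2*435 = 870)
y = 1/227586 (y = 1/(870 + 226716) = 1/227586 ≈ 4.3939e-6)
L(a) + y = 7 + 1/227586 = 1593103/227586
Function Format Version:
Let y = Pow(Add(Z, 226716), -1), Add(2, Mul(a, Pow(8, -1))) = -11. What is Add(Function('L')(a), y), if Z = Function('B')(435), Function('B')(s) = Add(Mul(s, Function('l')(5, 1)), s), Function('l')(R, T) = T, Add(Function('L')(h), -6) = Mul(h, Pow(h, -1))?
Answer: Rational(1593103, 227586) ≈ 7.0000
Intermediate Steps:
a = -104 (a = Add(-16, Mul(8, -11)) = Add(-16, -88) = -104)
Function('L')(h) = 7 (Function('L')(h) = Add(6, Mul(h, Pow(h, -1))) = Add(6, 1) = 7)
Function('B')(s) = Mul(2, s) (Function('B')(s) = Add(Mul(s, 1), s) = Add(s, s) = Mul(2, s))
Z = 870 (Z = Mul(2, 435) = 870)
y = Rational(1, 227586) (y = Pow(Add(870, 226716), -1) = Pow(227586, -1) = Rational(1, 227586) ≈ 4.3939e-6)
Add(Function('L')(a), y) = Add(7, Rational(1, 227586)) = Rational(1593103, 227586)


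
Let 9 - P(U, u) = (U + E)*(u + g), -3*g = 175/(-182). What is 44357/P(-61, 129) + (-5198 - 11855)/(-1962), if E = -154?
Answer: 43783115423/4256376534 ≈ 10.286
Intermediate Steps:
g = 25/78 (g = -175/(3*(-182)) = -175*(-1)/(3*182) = -⅓*(-25/26) = 25/78 ≈ 0.32051)
P(U, u) = 9 - (-154 + U)*(25/78 + u) (P(U, u) = 9 - (U - 154)*(u + 25/78) = 9 - (-154 + U)*(25/78 + u))
44357/P(-61, 129) + (-5198 - 11855)/(-1962) = 44357/(2276/39 + 154*129 - 25/78*(-61) - 1*(-61)*129) + (-5198 - 11855)/(-1962) = 44357/(2276/39 + 19866 + 1525/78 + 7869) - 17053*(-1/1962) = 44357/(2169407/78) + 17053/1962 = 44357*(78/2169407) + 17053/1962 = 3459846/2169407 + 17053/1962 = 43783115423/4256376534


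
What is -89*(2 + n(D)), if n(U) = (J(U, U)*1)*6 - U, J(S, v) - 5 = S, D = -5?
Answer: -623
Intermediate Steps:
J(S, v) = 5 + S
n(U) = 30 + 5*U (n(U) = ((5 + U)*1)*6 - U = (5 + U)*6 - U = (30 + 6*U) - U = 30 + 5*U)
-89*(2 + n(D)) = -89*(2 + (30 + 5*(-5))) = -89*(2 + (30 - 25)) = -89*(2 + 5) = -89*7 = -623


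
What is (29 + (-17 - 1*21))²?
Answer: 81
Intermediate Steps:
(29 + (-17 - 1*21))² = (29 + (-17 - 21))² = (29 - 38)² = (-9)² = 81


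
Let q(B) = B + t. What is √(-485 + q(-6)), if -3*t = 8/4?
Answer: 5*I*√177/3 ≈ 22.174*I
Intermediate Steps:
t = -⅔ (t = -8/(3*4) = -⅓*2 = -⅔ ≈ -0.66667)
q(B) = -⅔ + B (q(B) = B - ⅔ = -⅔ + B)
√(-485 + q(-6)) = √(-485 + (-⅔ - 6)) = √(-485 - 20/3) = √(-1475/3) = 5*I*√177/3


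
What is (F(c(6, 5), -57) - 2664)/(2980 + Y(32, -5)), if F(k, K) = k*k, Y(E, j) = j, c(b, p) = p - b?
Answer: -2663/2975 ≈ -0.89513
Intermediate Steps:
F(k, K) = k²
(F(c(6, 5), -57) - 2664)/(2980 + Y(32, -5)) = ((5 - 1*6)² - 2664)/(2980 - 5) = ((5 - 6)² - 2664)/2975 = ((-1)² - 2664)*(1/2975) = (1 - 2664)*(1/2975) = -2663*1/2975 = -2663/2975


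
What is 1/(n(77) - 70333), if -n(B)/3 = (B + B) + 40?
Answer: -1/70915 ≈ -1.4101e-5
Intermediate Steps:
n(B) = -120 - 6*B (n(B) = -3*((B + B) + 40) = -3*(2*B + 40) = -3*(40 + 2*B) = -120 - 6*B)
1/(n(77) - 70333) = 1/((-120 - 6*77) - 70333) = 1/((-120 - 462) - 70333) = 1/(-582 - 70333) = 1/(-70915) = -1/70915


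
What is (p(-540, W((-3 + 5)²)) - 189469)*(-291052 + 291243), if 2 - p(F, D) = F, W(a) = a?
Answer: -36085057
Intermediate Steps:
p(F, D) = 2 - F
(p(-540, W((-3 + 5)²)) - 189469)*(-291052 + 291243) = ((2 - 1*(-540)) - 189469)*(-291052 + 291243) = ((2 + 540) - 189469)*191 = (542 - 189469)*191 = -188927*191 = -36085057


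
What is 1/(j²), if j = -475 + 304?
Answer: 1/29241 ≈ 3.4199e-5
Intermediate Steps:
j = -171
1/(j²) = 1/((-171)²) = 1/29241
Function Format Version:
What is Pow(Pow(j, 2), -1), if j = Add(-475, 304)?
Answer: Rational(1, 29241) ≈ 3.4199e-5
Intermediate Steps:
j = -171
Pow(Pow(j, 2), -1) = Pow(Pow(-171, 2), -1) = Pow(29241, -1) = Rational(1, 29241)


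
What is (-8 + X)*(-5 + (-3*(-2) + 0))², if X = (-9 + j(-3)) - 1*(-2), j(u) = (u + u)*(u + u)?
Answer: 21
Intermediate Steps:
j(u) = 4*u² (j(u) = (2*u)*(2*u) = 4*u²)
X = 29 (X = (-9 + 4*(-3)²) - 1*(-2) = (-9 + 4*9) + 2 = (-9 + 36) + 2 = 27 + 2 = 29)
(-8 + X)*(-5 + (-3*(-2) + 0))² = (-8 + 29)*(-5 + (-3*(-2) + 0))² = 21*(-5 + (6 + 0))² = 21*(-5 + 6)² = 21*1² = 21*1 = 21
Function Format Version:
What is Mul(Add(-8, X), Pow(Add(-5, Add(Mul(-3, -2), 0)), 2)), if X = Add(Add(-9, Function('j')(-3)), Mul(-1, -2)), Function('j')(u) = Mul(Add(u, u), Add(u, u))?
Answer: 21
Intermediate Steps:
Function('j')(u) = Mul(4, Pow(u, 2)) (Function('j')(u) = Mul(Mul(2, u), Mul(2, u)) = Mul(4, Pow(u, 2)))
X = 29 (X = Add(Add(-9, Mul(4, Pow(-3, 2))), Mul(-1, -2)) = Add(Add(-9, Mul(4, 9)), 2) = Add(Add(-9, 36), 2) = Add(27, 2) = 29)
Mul(Add(-8, X), Pow(Add(-5, Add(Mul(-3, -2), 0)), 2)) = Mul(Add(-8, 29), Pow(Add(-5, Add(Mul(-3, -2), 0)), 2)) = Mul(21, Pow(Add(-5, Add(6, 0)), 2)) = Mul(21, Pow(Add(-5, 6), 2)) = Mul(21, Pow(1, 2)) = Mul(21, 1) = 21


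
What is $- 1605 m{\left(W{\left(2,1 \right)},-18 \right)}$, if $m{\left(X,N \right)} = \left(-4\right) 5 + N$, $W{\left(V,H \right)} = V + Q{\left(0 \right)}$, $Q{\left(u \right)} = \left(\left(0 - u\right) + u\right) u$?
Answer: $60990$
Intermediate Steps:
$Q{\left(u \right)} = 0$ ($Q{\left(u \right)} = \left(- u + u\right) u = 0 u = 0$)
$W{\left(V,H \right)} = V$ ($W{\left(V,H \right)} = V + 0 = V$)
$m{\left(X,N \right)} = -20 + N$
$- 1605 m{\left(W{\left(2,1 \right)},-18 \right)} = - 1605 \left(-20 - 18\right) = \left(-1605\right) \left(-38\right) = 60990$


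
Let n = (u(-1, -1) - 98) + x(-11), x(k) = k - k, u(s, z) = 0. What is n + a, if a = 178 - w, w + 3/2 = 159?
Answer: -155/2 ≈ -77.500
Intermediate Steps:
w = 315/2 (w = -3/2 + 159 = 315/2 ≈ 157.50)
x(k) = 0
n = -98 (n = (0 - 98) + 0 = -98 + 0 = -98)
a = 41/2 (a = 178 - 1*315/2 = 178 - 315/2 = 41/2 ≈ 20.500)
n + a = -98 + 41/2 = -155/2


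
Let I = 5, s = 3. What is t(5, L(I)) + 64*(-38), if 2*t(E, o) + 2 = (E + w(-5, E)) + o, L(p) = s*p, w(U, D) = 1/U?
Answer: -24231/10 ≈ -2423.1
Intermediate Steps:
L(p) = 3*p
t(E, o) = -11/10 + E/2 + o/2 (t(E, o) = -1 + ((E + 1/(-5)) + o)/2 = -1 + ((E - ⅕) + o)/2 = -1 + ((-⅕ + E) + o)/2 = -1 + (-⅕ + E + o)/2 = -1 + (-⅒ + E/2 + o/2) = -11/10 + E/2 + o/2)
t(5, L(I)) + 64*(-38) = (-11/10 + (½)*5 + (3*5)/2) + 64*(-38) = (-11/10 + 5/2 + (½)*15) - 2432 = (-11/10 + 5/2 + 15/2) - 2432 = 89/10 - 2432 = -24231/10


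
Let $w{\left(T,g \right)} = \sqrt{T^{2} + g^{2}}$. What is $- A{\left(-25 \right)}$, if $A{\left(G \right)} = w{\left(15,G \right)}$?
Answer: $- 5 \sqrt{34} \approx -29.155$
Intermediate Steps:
$A{\left(G \right)} = \sqrt{225 + G^{2}}$ ($A{\left(G \right)} = \sqrt{15^{2} + G^{2}} = \sqrt{225 + G^{2}}$)
$- A{\left(-25 \right)} = - \sqrt{225 + \left(-25\right)^{2}} = - \sqrt{225 + 625} = - \sqrt{850} = - 5 \sqrt{34}$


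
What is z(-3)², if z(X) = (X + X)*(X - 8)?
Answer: 4356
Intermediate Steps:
z(X) = 2*X*(-8 + X) (z(X) = (2*X)*(-8 + X) = 2*X*(-8 + X))
z(-3)² = (2*(-3)*(-8 - 3))² = (2*(-3)*(-11))² = 66² = 4356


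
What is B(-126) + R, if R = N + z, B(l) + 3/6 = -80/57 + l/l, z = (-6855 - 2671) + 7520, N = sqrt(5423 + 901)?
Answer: -228787/114 + 2*sqrt(1581) ≈ -1927.4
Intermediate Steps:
N = 2*sqrt(1581) (N = sqrt(6324) = 2*sqrt(1581) ≈ 79.524)
z = -2006 (z = -9526 + 7520 = -2006)
B(l) = -103/114 (B(l) = -1/2 + (-80/57 + l/l) = -1/2 + (-80*1/57 + 1) = -1/2 + (-80/57 + 1) = -1/2 - 23/57 = -103/114)
R = -2006 + 2*sqrt(1581) (R = 2*sqrt(1581) - 2006 = -2006 + 2*sqrt(1581) ≈ -1926.5)
B(-126) + R = -103/114 + (-2006 + 2*sqrt(1581)) = -228787/114 + 2*sqrt(1581)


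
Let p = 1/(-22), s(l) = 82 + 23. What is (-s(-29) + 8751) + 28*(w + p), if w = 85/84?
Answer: 286211/33 ≈ 8673.1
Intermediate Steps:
w = 85/84 (w = 85*(1/84) = 85/84 ≈ 1.0119)
s(l) = 105
p = -1/22 ≈ -0.045455
(-s(-29) + 8751) + 28*(w + p) = (-1*105 + 8751) + 28*(85/84 - 1/22) = (-105 + 8751) + 28*(893/924) = 8646 + 893/33 = 286211/33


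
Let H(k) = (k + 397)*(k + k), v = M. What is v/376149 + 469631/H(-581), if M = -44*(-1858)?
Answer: 194130462635/80423665392 ≈ 2.4138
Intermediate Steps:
M = 81752
v = 81752
H(k) = 2*k*(397 + k) (H(k) = (397 + k)*(2*k) = 2*k*(397 + k))
v/376149 + 469631/H(-581) = 81752/376149 + 469631/((2*(-581)*(397 - 581))) = 81752*(1/376149) + 469631/((2*(-581)*(-184))) = 81752/376149 + 469631/213808 = 194130462635/80423665392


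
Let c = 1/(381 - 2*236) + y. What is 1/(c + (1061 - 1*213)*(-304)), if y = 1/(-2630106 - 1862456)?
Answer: -408823142/105391339915117 ≈ -3.8791e-6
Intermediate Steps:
y = -1/4492562 (y = 1/(-4492562) = -1/4492562 ≈ -2.2259e-7)
c = -4492653/408823142 (c = 1/(381 - 2*236) - 1/4492562 = 1/(381 - 472) - 1/4492562 = 1/(-91) - 1/4492562 = -1/91 - 1/4492562 = -4492653/408823142 ≈ -0.010989)
1/(c + (1061 - 1*213)*(-304)) = 1/(-4492653/408823142 + (1061 - 1*213)*(-304)) = 1/(-4492653/408823142 + (1061 - 213)*(-304)) = 1/(-4492653/408823142 + 848*(-304)) = 1/(-4492653/408823142 - 257792) = 1/(-105391339915117/408823142) = -408823142/105391339915117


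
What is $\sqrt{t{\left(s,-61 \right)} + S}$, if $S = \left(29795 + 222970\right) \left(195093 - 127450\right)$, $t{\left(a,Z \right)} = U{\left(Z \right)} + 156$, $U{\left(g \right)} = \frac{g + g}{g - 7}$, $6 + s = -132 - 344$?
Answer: $\frac{\sqrt{19765037209030}}{34} \approx 1.3076 \cdot 10^{5}$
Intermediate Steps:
$s = -482$ ($s = -6 - 476 = -482$)
$U{\left(g \right)} = \frac{2 g}{-7 + g}$
$t{\left(a,Z \right)} = 156 + \frac{2 Z}{-7 + Z}$ ($t{\left(a,Z \right)} = \frac{2 Z}{-7 + Z} + 156 = 156 + \frac{2 Z}{-7 + Z}$)
$S = 17097782895$ ($S = 252765 \cdot 67643 = 17097782895$)
$\sqrt{t{\left(s,-61 \right)} + S} = \sqrt{\frac{2 \left(-546 + 79 \left(-61\right)\right)}{-7 - 61} + 17097782895} = \sqrt{\frac{2 \left(-546 - 4819\right)}{-68} + 17097782895} = \sqrt{2 \left(- \frac{1}{68}\right) \left(-5365\right) + 17097782895} = \sqrt{\frac{5365}{34} + 17097782895} = \sqrt{\frac{581324623795}{34}} = \frac{\sqrt{19765037209030}}{34}$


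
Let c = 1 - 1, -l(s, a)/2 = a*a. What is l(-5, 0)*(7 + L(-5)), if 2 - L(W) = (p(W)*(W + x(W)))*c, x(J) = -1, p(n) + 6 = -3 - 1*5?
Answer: 0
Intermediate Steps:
p(n) = -14 (p(n) = -6 + (-3 - 1*5) = -6 + (-3 - 5) = -6 - 8 = -14)
l(s, a) = -2*a² (l(s, a) = -2*a*a = -2*a²)
c = 0
L(W) = 2 (L(W) = 2 - (-14*(W - 1))*0 = 2 - (-14*(-1 + W))*0 = 2 - (14 - 14*W)*0 = 2 - 1*0 = 2 + 0 = 2)
l(-5, 0)*(7 + L(-5)) = (-2*0²)*(7 + 2) = -2*0*9 = 0*9 = 0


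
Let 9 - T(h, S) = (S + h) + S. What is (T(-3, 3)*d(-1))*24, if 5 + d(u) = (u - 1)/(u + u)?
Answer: -576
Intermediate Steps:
d(u) = -5 + (-1 + u)/(2*u) (d(u) = -5 + (u - 1)/(u + u) = -5 + (-1 + u)/((2*u)) = -5 + (-1 + u)*(1/(2*u)) = -5 + (-1 + u)/(2*u))
T(h, S) = 9 - h - 2*S (T(h, S) = 9 - ((S + h) + S) = 9 - (h + 2*S) = 9 + (-h - 2*S) = 9 - h - 2*S)
(T(-3, 3)*d(-1))*24 = ((9 - 1*(-3) - 2*3)*((½)*(-1 - 9*(-1))/(-1)))*24 = ((9 + 3 - 6)*((½)*(-1)*(-1 + 9)))*24 = (6*((½)*(-1)*8))*24 = (6*(-4))*24 = -24*24 = -576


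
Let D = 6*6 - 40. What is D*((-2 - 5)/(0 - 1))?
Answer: -28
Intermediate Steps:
D = -4 (D = 36 - 40 = -4)
D*((-2 - 5)/(0 - 1)) = -4*(-2 - 5)/(0 - 1) = -(-28)/(-1) = -(-28)*(-1) = -4*7 = -28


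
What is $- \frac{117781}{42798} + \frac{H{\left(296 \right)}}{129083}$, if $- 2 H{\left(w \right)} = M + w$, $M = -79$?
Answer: $- \frac{7604084203}{2762247117} \approx -2.7529$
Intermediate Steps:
$H{\left(w \right)} = \frac{79}{2} - \frac{w}{2}$ ($H{\left(w \right)} = - \frac{-79 + w}{2} = \frac{79}{2} - \frac{w}{2}$)
$- \frac{117781}{42798} + \frac{H{\left(296 \right)}}{129083} = - \frac{117781}{42798} + \frac{\frac{79}{2} - 148}{129083} = \left(-117781\right) \frac{1}{42798} + \left(\frac{79}{2} - 148\right) \frac{1}{129083} = - \frac{117781}{42798} - \frac{217}{258166} = - \frac{7604084203}{2762247117}$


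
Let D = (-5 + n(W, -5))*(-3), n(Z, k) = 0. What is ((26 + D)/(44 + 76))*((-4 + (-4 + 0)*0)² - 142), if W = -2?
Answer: -861/20 ≈ -43.050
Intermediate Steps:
D = 15 (D = (-5 + 0)*(-3) = -5*(-3) = 15)
((26 + D)/(44 + 76))*((-4 + (-4 + 0)*0)² - 142) = ((26 + 15)/(44 + 76))*((-4 + (-4 + 0)*0)² - 142) = (41/120)*((-4 - 4*0)² - 142) = (41*(1/120))*((-4 + 0)² - 142) = 41*((-4)² - 142)/120 = 41*(16 - 142)/120 = (41/120)*(-126) = -861/20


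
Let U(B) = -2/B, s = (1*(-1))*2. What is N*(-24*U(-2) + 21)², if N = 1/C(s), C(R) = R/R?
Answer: 9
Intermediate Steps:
s = -2 (s = -1*2 = -2)
C(R) = 1
N = 1 (N = 1/1 = 1)
N*(-24*U(-2) + 21)² = 1*(-(-48)/(-2) + 21)² = 1*(-(-48)*(-1)/2 + 21)² = 1*(-24*1 + 21)² = 1*(-24 + 21)² = 1*(-3)² = 1*9 = 9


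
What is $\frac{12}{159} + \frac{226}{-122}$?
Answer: $- \frac{5745}{3233} \approx -1.777$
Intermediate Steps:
$\frac{12}{159} + \frac{226}{-122} = 12 \cdot \frac{1}{159} + 226 \left(- \frac{1}{122}\right) = \frac{4}{53} - \frac{113}{61} = - \frac{5745}{3233}$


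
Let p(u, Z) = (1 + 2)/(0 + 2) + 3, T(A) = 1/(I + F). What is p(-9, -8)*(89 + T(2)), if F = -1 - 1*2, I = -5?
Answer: 6399/16 ≈ 399.94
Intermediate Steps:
F = -3 (F = -1 - 2 = -3)
T(A) = -1/8 (T(A) = 1/(-5 - 3) = 1/(-8) = -1/8)
p(u, Z) = 9/2 (p(u, Z) = 3/2 + 3 = 9/2)
p(-9, -8)*(89 + T(2)) = 9*(89 - 1/8)/2 = (9/2)*(711/8) = 6399/16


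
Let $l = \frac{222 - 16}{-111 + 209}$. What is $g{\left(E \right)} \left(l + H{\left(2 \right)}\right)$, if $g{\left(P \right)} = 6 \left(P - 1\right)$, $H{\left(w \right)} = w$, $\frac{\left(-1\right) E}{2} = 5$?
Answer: $- \frac{13266}{49} \approx -270.73$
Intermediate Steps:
$E = -10$ ($E = \left(-2\right) 5 = -10$)
$l = \frac{103}{49}$ ($l = \frac{206}{98} = 206 \cdot \frac{1}{98} = \frac{103}{49} \approx 2.102$)
$g{\left(P \right)} = -6 + 6 P$ ($g{\left(P \right)} = 6 \left(-1 + P\right) = -6 + 6 P$)
$g{\left(E \right)} \left(l + H{\left(2 \right)}\right) = \left(-6 + 6 \left(-10\right)\right) \left(\frac{103}{49} + 2\right) = \left(-6 - 60\right) \frac{201}{49} = \left(-66\right) \frac{201}{49} = - \frac{13266}{49}$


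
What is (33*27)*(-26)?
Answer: -23166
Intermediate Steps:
(33*27)*(-26) = 891*(-26) = -23166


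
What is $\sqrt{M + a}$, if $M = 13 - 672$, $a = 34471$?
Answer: $2 \sqrt{8453} \approx 183.88$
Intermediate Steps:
$M = -659$ ($M = 13 - 672 = -659$)
$\sqrt{M + a} = \sqrt{-659 + 34471} = \sqrt{33812} = 2 \sqrt{8453}$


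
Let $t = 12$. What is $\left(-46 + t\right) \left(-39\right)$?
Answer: $1326$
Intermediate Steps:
$\left(-46 + t\right) \left(-39\right) = \left(-46 + 12\right) \left(-39\right) = \left(-34\right) \left(-39\right) = 1326$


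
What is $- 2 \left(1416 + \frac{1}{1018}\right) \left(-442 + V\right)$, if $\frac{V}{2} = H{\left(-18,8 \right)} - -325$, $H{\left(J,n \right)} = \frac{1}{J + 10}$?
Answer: $- \frac{1197877359}{2036} \approx -5.8835 \cdot 10^{5}$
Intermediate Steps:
$H{\left(J,n \right)} = \frac{1}{10 + J}$
$V = \frac{2599}{4}$ ($V = 2 \left(\frac{1}{10 - 18} - -325\right) = 2 \left(\frac{1}{-8} + 325\right) = 2 \left(- \frac{1}{8} + 325\right) = 2 \cdot \frac{2599}{8} = \frac{2599}{4} \approx 649.75$)
$- 2 \left(1416 + \frac{1}{1018}\right) \left(-442 + V\right) = - 2 \left(1416 + \frac{1}{1018}\right) \left(-442 + \frac{2599}{4}\right) = - 2 \left(1416 + \frac{1}{1018}\right) \frac{831}{4} = - 2 \cdot \frac{1441489}{1018} \cdot \frac{831}{4} = \left(-2\right) \frac{1197877359}{4072} = - \frac{1197877359}{2036}$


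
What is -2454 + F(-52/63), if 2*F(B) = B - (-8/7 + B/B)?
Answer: -309247/126 ≈ -2454.3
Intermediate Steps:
F(B) = 1/14 + B/2 (F(B) = (B - (-8/7 + B/B))/2 = (B - (-8*⅐ + 1))/2 = (B - (-8/7 + 1))/2 = (B - 1*(-⅐))/2 = (B + ⅐)/2 = (⅐ + B)/2 = 1/14 + B/2)
-2454 + F(-52/63) = -2454 + (1/14 + (-52/63)/2) = -2454 + (1/14 + (-52*1/63)/2) = -2454 + (1/14 + (½)*(-52/63)) = -2454 + (1/14 - 26/63) = -2454 - 43/126 = -309247/126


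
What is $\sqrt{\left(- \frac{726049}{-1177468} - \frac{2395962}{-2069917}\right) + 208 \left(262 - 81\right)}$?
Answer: $\frac{\sqrt{154881401902914275931809063}}{64138448162} \approx 194.04$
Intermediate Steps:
$\sqrt{\left(- \frac{726049}{-1177468} - \frac{2395962}{-2069917}\right) + 208 \left(262 - 81\right)} = \sqrt{\left(\left(-726049\right) \left(- \frac{1}{1177468}\right) - - \frac{2395962}{2069917}\right) + 208 \cdot 181} = \sqrt{\left(\frac{726049}{1177468} + \frac{2395962}{2069917}\right) + 37648} = \sqrt{\frac{227580513271}{128276896324} + 37648} = \sqrt{\frac{4829596173319223}{128276896324}} = \frac{\sqrt{154881401902914275931809063}}{64138448162}$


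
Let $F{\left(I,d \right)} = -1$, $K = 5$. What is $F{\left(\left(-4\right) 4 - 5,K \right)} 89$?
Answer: $-89$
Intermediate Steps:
$F{\left(\left(-4\right) 4 - 5,K \right)} 89 = \left(-1\right) 89 = -89$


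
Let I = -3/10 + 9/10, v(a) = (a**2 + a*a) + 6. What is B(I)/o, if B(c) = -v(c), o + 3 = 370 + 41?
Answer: -7/425 ≈ -0.016471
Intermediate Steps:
v(a) = 6 + 2*a**2 (v(a) = (a**2 + a**2) + 6 = 2*a**2 + 6 = 6 + 2*a**2)
o = 408 (o = -3 + (370 + 41) = -3 + 411 = 408)
I = 3/5 (I = -3*1/10 + 9*(1/10) = -3/10 + 9/10 = 3/5 ≈ 0.60000)
B(c) = -6 - 2*c**2 (B(c) = -(6 + 2*c**2) = -6 - 2*c**2)
B(I)/o = (-6 - 2*(3/5)**2)/408 = (-6 - 2*9/25)*(1/408) = (-6 - 18/25)*(1/408) = -168/25*1/408 = -7/425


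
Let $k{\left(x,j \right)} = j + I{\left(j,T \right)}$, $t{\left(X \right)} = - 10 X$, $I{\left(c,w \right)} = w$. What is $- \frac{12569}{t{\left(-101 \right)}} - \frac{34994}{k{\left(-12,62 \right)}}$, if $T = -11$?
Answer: $- \frac{35984959}{51510} \approx -698.6$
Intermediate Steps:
$k{\left(x,j \right)} = -11 + j$ ($k{\left(x,j \right)} = j - 11 = -11 + j$)
$- \frac{12569}{t{\left(-101 \right)}} - \frac{34994}{k{\left(-12,62 \right)}} = - \frac{12569}{\left(-10\right) \left(-101\right)} - \frac{34994}{-11 + 62} = - \frac{12569}{1010} - \frac{34994}{51} = - \frac{35984959}{51510}$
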